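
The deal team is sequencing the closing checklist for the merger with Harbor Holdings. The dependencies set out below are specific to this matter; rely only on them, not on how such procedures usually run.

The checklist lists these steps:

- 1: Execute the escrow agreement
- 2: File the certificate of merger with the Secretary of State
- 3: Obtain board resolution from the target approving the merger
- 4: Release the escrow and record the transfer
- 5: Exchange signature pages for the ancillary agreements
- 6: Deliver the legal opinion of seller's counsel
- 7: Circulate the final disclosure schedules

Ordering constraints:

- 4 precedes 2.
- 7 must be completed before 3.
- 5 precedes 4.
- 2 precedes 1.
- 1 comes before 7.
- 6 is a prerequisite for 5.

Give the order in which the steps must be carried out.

Only 6 has no prerequisites, so it is first.
5 is the only step now ready → 5.
Next only 4 has its prerequisites met → 4.
2 needed 4, now all done → 2.
1 needed 2, now all done → 1.
7 needed 1, now all done → 7.
3 needed 7, now all done → 3.

6, 5, 4, 2, 1, 7, 3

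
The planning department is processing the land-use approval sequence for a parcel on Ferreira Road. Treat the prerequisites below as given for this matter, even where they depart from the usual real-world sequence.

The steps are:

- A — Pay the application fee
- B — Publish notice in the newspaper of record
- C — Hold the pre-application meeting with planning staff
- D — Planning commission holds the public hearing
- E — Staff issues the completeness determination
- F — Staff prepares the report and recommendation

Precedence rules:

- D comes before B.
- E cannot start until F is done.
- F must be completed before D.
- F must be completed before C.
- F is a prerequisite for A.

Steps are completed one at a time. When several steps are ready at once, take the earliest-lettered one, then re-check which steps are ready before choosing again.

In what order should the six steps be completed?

F → A → C → D → B → E

F is the only step with nothing outstanding, so it goes first.
Now A, C, D and E have their prerequisites met. A has the earlier label, so A next.
Now C, D and E have their prerequisites met. C has the earlier label, so C next.
Now D and E have their prerequisites met. D has the earlier label, so D next.
Ready: B and E. B has the earlier label → B.
E is the only step now ready → E.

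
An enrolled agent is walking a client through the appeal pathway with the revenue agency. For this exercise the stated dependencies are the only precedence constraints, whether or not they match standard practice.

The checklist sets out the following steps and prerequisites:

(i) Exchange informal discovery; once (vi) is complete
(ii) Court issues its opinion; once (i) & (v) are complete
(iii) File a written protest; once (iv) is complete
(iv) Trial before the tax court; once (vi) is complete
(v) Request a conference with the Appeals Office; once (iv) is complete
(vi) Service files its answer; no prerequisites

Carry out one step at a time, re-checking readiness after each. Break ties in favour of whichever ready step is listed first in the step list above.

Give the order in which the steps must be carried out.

(vi), (i), (iv), (iii), (v), (ii)

(vi) has no prerequisites → (vi) first.
(i) and (iv) are both available; (i) is listed earlier → (i).
(iv) is the only step now ready → (iv).
(iii) and (v) are both available; (iii) is listed earlier → (iii).
(v) needed (iv), now all done → (v).
(ii) needed (i) and (v), now all done → (ii).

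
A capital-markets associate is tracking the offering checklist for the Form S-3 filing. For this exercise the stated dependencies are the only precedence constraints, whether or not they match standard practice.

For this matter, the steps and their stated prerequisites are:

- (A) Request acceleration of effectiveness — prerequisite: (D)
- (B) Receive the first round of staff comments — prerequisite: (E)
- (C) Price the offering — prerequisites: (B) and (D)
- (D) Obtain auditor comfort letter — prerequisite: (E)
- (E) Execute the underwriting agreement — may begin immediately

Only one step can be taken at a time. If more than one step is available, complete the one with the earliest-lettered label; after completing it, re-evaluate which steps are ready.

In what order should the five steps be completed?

(E) (B) (D) (A) (C)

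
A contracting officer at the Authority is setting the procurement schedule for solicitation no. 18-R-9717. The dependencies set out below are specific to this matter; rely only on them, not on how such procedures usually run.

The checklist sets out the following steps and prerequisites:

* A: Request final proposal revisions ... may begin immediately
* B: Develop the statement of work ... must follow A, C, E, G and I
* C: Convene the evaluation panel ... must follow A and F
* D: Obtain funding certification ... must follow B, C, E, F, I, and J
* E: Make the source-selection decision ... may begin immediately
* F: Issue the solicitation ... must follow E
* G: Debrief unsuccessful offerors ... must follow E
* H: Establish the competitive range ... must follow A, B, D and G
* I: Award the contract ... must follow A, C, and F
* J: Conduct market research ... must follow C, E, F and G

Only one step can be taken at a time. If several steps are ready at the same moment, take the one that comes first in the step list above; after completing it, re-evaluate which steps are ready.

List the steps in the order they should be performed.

A E F C G I B J D H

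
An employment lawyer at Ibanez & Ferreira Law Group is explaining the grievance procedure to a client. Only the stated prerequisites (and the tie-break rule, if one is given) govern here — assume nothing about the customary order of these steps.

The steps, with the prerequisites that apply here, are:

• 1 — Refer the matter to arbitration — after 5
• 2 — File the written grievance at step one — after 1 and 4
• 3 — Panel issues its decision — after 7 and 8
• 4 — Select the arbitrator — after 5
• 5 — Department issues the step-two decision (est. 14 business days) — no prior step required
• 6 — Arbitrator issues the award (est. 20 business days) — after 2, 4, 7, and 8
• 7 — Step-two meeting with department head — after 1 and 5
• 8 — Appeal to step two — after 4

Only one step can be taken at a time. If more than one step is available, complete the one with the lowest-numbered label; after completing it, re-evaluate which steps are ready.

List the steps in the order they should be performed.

5, 1, 4, 2, 7, 8, 3, 6

5 has no prerequisites → 5 first.
Ready: 1 and 4. 1 has the earlier label → 1.
Now 4 and 7 have their prerequisites met. 4 has the earlier label, so 4 next.
2 and 8 now also ready, so the ready set is {2, 7, 8}; 2 has the earlier label → 2.
Now 7 and 8 have their prerequisites met. 7 has the earlier label, so 7 next.
8 needed 4, now all done → 8.
3 and 6 are both available; 3 has the earlier label → 3.
Next only 6 has its prerequisites met → 6.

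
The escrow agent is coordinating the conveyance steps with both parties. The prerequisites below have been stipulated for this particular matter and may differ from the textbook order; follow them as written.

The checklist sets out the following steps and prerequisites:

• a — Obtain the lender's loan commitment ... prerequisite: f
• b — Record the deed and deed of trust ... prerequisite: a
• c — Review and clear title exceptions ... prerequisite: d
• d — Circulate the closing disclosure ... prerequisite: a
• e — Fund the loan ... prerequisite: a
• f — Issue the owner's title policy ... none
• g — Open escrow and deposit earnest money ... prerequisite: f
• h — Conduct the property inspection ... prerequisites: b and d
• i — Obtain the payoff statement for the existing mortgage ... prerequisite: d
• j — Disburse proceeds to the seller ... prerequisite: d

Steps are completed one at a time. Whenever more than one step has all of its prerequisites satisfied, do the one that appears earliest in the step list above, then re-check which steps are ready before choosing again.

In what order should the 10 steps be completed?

f, a, b, d, c, e, g, h, i, j

f has no prerequisites → f first.
Ready: a and g. a is listed earlier → a.
b, d, e and g are all available; b is listed earlier → b.
Now d, e and g have their prerequisites met. d is listed earlier, so d next.
c, e, g, h, i and j are all available; c is listed earlier → c.
e, g, h, i and j are all available; e is listed earlier → e.
Now g, h, i and j have their prerequisites met. g is listed earlier, so g next.
Now h, i and j have their prerequisites met. h is listed earlier, so h next.
Now i and j have their prerequisites met. i is listed earlier, so i next.
That leaves j as the only ready step → j.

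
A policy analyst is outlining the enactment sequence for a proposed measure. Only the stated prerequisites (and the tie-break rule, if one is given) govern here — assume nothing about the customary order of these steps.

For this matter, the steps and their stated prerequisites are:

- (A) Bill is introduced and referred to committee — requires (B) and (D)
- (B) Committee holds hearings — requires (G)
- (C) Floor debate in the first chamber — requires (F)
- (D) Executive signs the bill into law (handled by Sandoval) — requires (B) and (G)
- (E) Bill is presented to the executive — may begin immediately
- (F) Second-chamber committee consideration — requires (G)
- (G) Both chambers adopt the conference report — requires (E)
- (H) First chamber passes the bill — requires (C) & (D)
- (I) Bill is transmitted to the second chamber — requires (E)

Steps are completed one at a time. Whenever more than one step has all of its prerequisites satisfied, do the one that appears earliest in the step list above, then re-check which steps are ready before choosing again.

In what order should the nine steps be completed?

(E) → (G) → (B) → (D) → (A) → (F) → (C) → (H) → (I)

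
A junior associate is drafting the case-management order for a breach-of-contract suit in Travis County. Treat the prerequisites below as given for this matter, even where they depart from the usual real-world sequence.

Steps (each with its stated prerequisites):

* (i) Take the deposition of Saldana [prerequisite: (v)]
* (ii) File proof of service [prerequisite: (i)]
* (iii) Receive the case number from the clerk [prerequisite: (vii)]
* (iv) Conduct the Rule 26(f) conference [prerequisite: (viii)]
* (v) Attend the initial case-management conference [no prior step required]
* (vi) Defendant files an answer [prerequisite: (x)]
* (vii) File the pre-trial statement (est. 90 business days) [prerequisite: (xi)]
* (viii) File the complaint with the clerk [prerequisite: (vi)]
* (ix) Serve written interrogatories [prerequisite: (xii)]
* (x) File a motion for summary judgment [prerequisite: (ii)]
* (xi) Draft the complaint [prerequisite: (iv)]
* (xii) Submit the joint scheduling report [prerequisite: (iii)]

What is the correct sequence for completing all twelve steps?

(v) (i) (ii) (x) (vi) (viii) (iv) (xi) (vii) (iii) (xii) (ix)

(v) has no prerequisites → (v) first.
(i) needed (v), now all done → (i).
That leaves (ii) as the only ready step → (ii).
(x) needed (ii), now all done → (x).
That leaves (vi) as the only ready step → (vi).
Next only (viii) has its prerequisites met → (viii).
Next only (iv) has its prerequisites met → (iv).
That leaves (xi) as the only ready step → (xi).
Next only (vii) has its prerequisites met → (vii).
That leaves (iii) as the only ready step → (iii).
(xii) needed (iii), now all done → (xii).
That leaves (ix) as the only ready step → (ix).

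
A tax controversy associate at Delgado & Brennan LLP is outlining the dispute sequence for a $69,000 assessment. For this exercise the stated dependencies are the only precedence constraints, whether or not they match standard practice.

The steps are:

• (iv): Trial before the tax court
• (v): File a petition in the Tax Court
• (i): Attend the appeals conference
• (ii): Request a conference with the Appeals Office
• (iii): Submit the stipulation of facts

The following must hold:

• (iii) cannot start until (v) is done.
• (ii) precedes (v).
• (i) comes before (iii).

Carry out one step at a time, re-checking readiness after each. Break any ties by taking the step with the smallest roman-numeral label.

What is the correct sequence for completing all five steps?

Nothing is required for (i), (ii) and (iv). (i) has the earlier label → (i) first.
(ii) and (iv) are both available; (ii) has the earlier label → (ii).
Ready: (iv) and (v). (iv) has the earlier label → (iv).
(v) needed (ii), now all done → (v).
Next only (iii) has its prerequisites met → (iii).

(i), (ii), (iv), (v), (iii)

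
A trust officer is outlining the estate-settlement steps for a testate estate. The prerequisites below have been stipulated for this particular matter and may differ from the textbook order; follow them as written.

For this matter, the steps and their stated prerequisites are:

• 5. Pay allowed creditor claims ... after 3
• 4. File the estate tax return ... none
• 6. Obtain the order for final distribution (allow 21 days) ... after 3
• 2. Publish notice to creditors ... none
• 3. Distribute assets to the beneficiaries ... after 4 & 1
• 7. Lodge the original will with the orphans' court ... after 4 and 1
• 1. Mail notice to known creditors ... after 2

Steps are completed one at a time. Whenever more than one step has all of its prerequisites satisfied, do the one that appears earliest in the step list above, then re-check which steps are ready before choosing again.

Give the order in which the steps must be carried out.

4, 2, 1, 3, 5, 6, 7

Nothing is required for 4 and 2. 4 is listed earlier → 4 first.
That leaves 2 as the only ready step → 2.
Next only 1 has its prerequisites met → 1.
3 and 7 are both available; 3 is listed earlier → 3.
Ready: 5, 6 and 7. 5 is listed earlier → 5.
Now 6 and 7 have their prerequisites met. 6 is listed earlier, so 6 next.
That leaves 7 as the only ready step → 7.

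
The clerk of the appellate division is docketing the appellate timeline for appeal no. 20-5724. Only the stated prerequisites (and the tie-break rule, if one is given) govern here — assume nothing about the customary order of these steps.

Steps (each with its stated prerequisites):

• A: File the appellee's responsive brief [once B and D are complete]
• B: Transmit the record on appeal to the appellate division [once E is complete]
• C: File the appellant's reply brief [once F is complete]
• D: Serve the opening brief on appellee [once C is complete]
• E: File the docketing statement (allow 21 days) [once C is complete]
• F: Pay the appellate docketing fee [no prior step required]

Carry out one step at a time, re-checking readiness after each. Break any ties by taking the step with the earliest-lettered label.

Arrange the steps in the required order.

F is the only step with nothing outstanding, so it goes first.
C is the only step now ready → C.
Now D and E have their prerequisites met. D has the earlier label, so D next.
E needed C, now all done → E.
B needed E, now all done → B.
A is the only step now ready → A.

F C D E B A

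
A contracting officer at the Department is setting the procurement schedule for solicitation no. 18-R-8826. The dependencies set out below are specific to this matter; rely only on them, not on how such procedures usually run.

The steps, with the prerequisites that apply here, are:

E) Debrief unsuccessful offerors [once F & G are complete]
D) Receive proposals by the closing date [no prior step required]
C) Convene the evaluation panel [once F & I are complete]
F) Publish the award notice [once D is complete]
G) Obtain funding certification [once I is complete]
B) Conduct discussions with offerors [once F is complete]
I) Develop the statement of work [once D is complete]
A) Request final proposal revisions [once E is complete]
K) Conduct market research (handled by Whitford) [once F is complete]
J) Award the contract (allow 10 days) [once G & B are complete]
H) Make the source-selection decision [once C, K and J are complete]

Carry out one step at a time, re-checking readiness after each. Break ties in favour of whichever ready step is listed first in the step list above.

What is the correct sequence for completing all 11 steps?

D, F, B, I, C, G, E, A, K, J, H

Only D has no prerequisites, so it is first.
Now F and I have their prerequisites met. F is listed earlier, so F next.
B and K now also ready, so the ready set is {B, I, K}; B is listed earlier → B.
Ready: I and K. I is listed earlier → I.
Ready: C, G and K. C is listed earlier → C.
Ready: G and K. G is listed earlier → G.
E and J now also ready, so the ready set is {E, K, J}; E is listed earlier → E.
Ready: A, K and J. A is listed earlier → A.
K and J are both available; K is listed earlier → K.
J needed G and B, now all done → J.
H needed C, K and J, now all done → H.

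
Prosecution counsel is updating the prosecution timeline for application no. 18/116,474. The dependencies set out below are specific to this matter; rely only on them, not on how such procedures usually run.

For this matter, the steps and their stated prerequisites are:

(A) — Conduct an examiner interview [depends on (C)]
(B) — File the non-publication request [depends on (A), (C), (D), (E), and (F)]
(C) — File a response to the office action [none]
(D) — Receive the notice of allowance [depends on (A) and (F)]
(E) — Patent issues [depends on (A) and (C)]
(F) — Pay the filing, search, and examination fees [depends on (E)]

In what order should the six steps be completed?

(C) has no prerequisites → (C) first.
(A) needed (C), now all done → (A).
Next only (E) has its prerequisites met → (E).
Next only (F) has its prerequisites met → (F).
(D) needed (A) and (F), now all done → (D).
Next only (B) has its prerequisites met → (B).

(C), (A), (E), (F), (D), (B)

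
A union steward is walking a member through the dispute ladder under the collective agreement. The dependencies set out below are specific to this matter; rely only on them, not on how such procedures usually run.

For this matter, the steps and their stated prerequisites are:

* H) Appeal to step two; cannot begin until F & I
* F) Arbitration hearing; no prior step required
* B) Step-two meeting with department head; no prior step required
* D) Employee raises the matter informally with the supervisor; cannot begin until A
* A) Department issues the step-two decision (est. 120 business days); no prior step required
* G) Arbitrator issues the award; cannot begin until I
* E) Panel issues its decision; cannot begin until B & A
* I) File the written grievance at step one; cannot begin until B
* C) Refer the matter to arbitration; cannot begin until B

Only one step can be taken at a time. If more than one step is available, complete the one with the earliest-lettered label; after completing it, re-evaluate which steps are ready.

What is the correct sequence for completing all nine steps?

A B C D E F I G H

Nothing is required for A, B and F. A has the earlier label → A first.
D now also ready, so the ready set is {B, D, F}; B has the earlier label → B.
Ready: C, D, E, F and I. C has the earlier label → C.
D, E, F and I are all available; D has the earlier label → D.
Now E, F and I have their prerequisites met. E has the earlier label, so E next.
Ready: F and I. F has the earlier label → F.
I needed B, now all done → I.
Now G and H have their prerequisites met. G has the earlier label, so G next.
H needed F and I, now all done → H.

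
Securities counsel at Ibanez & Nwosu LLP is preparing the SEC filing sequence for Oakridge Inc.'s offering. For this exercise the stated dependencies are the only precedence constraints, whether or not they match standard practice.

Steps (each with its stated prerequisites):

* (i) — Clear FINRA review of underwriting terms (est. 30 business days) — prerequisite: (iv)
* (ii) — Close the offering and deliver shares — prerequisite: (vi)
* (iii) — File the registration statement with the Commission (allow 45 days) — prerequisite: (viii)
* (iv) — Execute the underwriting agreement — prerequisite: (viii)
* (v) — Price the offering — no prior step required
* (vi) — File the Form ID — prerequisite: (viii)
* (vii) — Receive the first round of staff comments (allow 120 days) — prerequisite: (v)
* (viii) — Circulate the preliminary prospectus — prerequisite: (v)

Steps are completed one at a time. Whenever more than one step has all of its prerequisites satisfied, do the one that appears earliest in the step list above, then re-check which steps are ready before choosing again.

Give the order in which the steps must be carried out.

Only (v) has no prerequisites, so it is first.
(vii) and (viii) are both available; (vii) is listed earlier → (vii).
That leaves (viii) as the only ready step → (viii).
Ready: (iii), (iv) and (vi). (iii) is listed earlier → (iii).
Now (iv) and (vi) have their prerequisites met. (iv) is listed earlier, so (iv) next.
Ready: (i) and (vi). (i) is listed earlier → (i).
(vi) needed (viii), now all done → (vi).
Next only (ii) has its prerequisites met → (ii).

(v) (vii) (viii) (iii) (iv) (i) (vi) (ii)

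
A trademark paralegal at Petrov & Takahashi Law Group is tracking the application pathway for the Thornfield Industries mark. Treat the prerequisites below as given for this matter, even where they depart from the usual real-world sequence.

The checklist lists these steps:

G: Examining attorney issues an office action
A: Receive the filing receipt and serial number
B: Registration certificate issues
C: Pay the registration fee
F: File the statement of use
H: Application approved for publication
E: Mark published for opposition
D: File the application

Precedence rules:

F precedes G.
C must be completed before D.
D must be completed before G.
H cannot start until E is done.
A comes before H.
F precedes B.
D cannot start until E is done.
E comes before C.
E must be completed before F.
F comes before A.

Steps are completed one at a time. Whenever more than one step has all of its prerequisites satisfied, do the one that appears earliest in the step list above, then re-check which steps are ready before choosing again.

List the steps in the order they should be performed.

E, C, F, A, B, H, D, G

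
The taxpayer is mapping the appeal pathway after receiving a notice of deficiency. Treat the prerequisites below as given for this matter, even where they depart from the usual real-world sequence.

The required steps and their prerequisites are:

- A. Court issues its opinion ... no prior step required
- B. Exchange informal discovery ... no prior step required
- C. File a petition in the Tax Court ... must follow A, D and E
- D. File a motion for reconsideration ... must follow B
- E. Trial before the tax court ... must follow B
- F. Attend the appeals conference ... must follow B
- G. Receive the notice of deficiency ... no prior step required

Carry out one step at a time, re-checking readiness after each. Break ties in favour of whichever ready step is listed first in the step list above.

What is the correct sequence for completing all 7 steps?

A, B and G have no prerequisites; A is listed earlier, so A is first.
B and G are both available; B is listed earlier → B.
D, E and F now also ready, so the ready set is {D, E, F, G}; D is listed earlier → D.
E, F and G are all available; E is listed earlier → E.
C, F and G are all available; C is listed earlier → C.
F and G are both available; F is listed earlier → F.
That leaves G as the only ready step → G.

A, B, D, E, C, F, G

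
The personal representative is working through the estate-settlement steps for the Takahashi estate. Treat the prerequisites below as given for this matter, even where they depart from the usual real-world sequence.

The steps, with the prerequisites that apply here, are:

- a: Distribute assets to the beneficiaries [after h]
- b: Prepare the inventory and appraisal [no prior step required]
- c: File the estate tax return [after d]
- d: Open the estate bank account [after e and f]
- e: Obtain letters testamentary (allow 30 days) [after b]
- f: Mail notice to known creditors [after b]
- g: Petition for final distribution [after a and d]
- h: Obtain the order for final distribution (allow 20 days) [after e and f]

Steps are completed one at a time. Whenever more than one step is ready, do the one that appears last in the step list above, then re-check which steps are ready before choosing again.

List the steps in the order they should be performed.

b → f → e → h → d → c → a → g

b is the only step with nothing outstanding, so it goes first.
Ready: f and e. f is listed later → f.
e needed b, now all done → e.
h and d are both available; h is listed later → h.
a now also ready, so the ready set is {d, a}; d is listed later → d.
c now also ready, so the ready set is {c, a}; c is listed later → c.
a needed h, now all done → a.
g needed d and a, now all done → g.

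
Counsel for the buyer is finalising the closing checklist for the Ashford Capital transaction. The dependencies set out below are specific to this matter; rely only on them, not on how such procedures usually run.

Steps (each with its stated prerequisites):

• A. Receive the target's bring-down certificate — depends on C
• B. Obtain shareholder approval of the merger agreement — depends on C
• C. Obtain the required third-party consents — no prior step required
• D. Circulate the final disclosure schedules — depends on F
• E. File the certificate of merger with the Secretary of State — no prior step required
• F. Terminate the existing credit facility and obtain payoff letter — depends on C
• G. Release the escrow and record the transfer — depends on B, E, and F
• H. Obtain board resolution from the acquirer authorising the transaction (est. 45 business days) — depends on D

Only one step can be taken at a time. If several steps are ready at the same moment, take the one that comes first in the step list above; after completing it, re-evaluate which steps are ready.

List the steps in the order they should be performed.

Nothing is required for C and E. C is listed earlier → C first.
A, B and F now also ready, so the ready set is {A, B, E, F}; A is listed earlier → A.
B, E and F are all available; B is listed earlier → B.
Ready: E and F. E is listed earlier → E.
F needed C, now all done → F.
Now D and G have their prerequisites met. D is listed earlier, so D next.
Ready: G and H. G is listed earlier → G.
H is the only step now ready → H.

C A B E F D G H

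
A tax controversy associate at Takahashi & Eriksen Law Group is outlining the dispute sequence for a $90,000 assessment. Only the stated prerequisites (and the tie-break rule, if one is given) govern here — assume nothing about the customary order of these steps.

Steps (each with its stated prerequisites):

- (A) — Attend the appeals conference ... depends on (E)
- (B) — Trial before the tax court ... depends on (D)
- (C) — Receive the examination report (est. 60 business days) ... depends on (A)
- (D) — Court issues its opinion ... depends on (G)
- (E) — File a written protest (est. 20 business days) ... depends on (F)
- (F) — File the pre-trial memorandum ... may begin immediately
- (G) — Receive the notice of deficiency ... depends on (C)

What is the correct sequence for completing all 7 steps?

(F) → (E) → (A) → (C) → (G) → (D) → (B)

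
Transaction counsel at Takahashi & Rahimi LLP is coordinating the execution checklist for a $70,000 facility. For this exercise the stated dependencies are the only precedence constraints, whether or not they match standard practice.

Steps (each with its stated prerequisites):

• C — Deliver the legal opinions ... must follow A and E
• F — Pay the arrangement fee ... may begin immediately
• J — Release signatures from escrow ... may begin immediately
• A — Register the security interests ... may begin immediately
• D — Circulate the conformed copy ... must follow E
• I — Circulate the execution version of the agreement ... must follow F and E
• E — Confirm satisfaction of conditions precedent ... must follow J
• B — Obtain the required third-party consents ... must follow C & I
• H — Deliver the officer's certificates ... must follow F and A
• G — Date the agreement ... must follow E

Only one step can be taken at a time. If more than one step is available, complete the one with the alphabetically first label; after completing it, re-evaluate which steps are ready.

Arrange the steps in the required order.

A F H J E C D G I B

A, F and J have no prerequisites; A has the earlier label, so A is first.
Ready: F and J. F has the earlier label → F.
Now H and J have their prerequisites met. H has the earlier label, so H next.
J is the only step now ready → J.
Next only E has its prerequisites met → E.
C, D, G and I are all available; C has the earlier label → C.
D, G and I are all available; D has the earlier label → D.
G and I are both available; G has the earlier label → G.
I needed E and F, now all done → I.
Next only B has its prerequisites met → B.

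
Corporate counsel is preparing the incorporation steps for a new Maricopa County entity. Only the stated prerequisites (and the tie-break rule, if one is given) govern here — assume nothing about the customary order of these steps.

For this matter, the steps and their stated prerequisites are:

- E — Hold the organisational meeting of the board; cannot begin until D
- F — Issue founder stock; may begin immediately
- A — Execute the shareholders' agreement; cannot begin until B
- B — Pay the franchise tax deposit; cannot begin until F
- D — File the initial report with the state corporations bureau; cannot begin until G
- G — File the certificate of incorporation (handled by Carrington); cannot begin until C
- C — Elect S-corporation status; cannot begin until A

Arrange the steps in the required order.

Only F has no prerequisites, so it is first.
B needed F, now all done → B.
A is the only step now ready → A.
That leaves C as the only ready step → C.
G needed C, now all done → G.
D is the only step now ready → D.
E needed D, now all done → E.

F B A C G D E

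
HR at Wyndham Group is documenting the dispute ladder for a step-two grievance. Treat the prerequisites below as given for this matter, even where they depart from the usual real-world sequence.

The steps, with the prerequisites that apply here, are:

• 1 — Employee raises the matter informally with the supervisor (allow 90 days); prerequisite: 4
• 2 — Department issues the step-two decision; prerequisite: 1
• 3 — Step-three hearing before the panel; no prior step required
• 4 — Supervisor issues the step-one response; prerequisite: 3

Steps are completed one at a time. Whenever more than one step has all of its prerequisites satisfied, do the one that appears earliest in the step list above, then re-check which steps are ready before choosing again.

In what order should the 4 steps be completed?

Only 3 has no prerequisites, so it is first.
Next only 4 has its prerequisites met → 4.
Next only 1 has its prerequisites met → 1.
2 needed 1, now all done → 2.

3 4 1 2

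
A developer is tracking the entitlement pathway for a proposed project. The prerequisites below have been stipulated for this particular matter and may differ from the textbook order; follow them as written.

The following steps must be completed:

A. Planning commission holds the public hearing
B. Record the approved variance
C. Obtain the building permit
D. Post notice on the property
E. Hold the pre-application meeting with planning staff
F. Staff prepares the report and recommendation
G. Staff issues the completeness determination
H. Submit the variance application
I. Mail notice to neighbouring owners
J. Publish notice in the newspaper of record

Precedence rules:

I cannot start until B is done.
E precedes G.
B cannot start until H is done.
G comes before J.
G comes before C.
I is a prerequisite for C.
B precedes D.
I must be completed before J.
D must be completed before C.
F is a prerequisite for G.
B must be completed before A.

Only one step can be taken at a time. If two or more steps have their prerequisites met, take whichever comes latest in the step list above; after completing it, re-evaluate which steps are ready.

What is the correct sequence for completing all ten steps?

H, F and E have no prerequisites; H is listed later, so H is first.
B now also ready, so the ready set is {F, E, B}; F is listed later → F.
Now E and B have their prerequisites met. E is listed later, so E next.
G and B are both available; G is listed later → G.
B is the only step now ready → B.
Ready: I, D and A. I is listed later → I.
Now J, D and A have their prerequisites met. J is listed later, so J next.
Now D and A have their prerequisites met. D is listed later, so D next.
C now also ready, so the ready set is {C, A}; C is listed later → C.
Next only A has its prerequisites met → A.

H, F, E, G, B, I, J, D, C, A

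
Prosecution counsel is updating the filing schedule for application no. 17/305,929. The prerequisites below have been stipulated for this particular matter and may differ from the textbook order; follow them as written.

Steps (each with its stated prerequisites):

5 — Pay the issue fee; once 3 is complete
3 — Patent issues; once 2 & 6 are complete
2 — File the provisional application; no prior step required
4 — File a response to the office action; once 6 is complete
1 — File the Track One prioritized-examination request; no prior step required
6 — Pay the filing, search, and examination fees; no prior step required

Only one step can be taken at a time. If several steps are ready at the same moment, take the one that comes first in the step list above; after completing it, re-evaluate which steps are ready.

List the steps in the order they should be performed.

2 1 6 3 5 4

Nothing is required for 2, 1 and 6. 2 is listed earlier → 2 first.
1 and 6 are both available; 1 is listed earlier → 1.
Next only 6 has its prerequisites met → 6.
3 and 4 are both available; 3 is listed earlier → 3.
5 now also ready, so the ready set is {5, 4}; 5 is listed earlier → 5.
4 needed 6, now all done → 4.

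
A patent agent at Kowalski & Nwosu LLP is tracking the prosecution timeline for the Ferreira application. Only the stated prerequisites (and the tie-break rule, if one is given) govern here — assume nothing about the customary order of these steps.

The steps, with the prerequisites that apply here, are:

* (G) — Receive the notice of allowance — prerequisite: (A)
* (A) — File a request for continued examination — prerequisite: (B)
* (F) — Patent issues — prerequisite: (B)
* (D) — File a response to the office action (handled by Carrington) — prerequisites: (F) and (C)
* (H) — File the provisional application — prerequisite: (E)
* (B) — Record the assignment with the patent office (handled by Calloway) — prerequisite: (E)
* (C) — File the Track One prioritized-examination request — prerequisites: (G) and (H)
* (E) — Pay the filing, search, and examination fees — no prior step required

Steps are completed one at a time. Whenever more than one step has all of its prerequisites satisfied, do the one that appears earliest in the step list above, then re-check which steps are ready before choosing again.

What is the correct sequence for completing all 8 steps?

(E), (H), (B), (A), (G), (F), (C), (D)

Only (E) has no prerequisites, so it is first.
(H) and (B) are both available; (H) is listed earlier → (H).
That leaves (B) as the only ready step → (B).
Now (A) and (F) have their prerequisites met. (A) is listed earlier, so (A) next.
(G) now also ready, so the ready set is {(G), (F)}; (G) is listed earlier → (G).
(F) and (C) are both available; (F) is listed earlier → (F).
Next only (C) has its prerequisites met → (C).
(D) is the only step now ready → (D).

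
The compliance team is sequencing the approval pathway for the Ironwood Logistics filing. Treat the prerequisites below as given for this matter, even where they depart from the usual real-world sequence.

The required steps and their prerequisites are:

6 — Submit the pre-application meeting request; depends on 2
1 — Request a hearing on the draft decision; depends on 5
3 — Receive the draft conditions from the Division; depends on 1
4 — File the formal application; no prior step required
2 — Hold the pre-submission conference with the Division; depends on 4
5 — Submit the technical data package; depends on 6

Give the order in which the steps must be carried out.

4 is the only step with nothing outstanding, so it goes first.
Next only 2 has its prerequisites met → 2.
6 is the only step now ready → 6.
That leaves 5 as the only ready step → 5.
1 needed 5, now all done → 1.
Next only 3 has its prerequisites met → 3.

4, 2, 6, 5, 1, 3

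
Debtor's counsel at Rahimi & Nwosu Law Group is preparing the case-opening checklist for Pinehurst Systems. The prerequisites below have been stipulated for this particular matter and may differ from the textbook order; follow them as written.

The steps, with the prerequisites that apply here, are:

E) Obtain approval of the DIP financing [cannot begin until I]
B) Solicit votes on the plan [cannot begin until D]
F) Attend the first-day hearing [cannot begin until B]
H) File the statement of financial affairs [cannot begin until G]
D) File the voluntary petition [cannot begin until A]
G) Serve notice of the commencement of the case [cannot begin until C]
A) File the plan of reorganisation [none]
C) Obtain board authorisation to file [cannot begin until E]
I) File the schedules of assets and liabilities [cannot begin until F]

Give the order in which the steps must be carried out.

A is the only step with nothing outstanding, so it goes first.
D needed A, now all done → D.
B is the only step now ready → B.
Next only F has its prerequisites met → F.
I needed F, now all done → I.
E is the only step now ready → E.
C needed E, now all done → C.
That leaves G as the only ready step → G.
H needed G, now all done → H.

A → D → B → F → I → E → C → G → H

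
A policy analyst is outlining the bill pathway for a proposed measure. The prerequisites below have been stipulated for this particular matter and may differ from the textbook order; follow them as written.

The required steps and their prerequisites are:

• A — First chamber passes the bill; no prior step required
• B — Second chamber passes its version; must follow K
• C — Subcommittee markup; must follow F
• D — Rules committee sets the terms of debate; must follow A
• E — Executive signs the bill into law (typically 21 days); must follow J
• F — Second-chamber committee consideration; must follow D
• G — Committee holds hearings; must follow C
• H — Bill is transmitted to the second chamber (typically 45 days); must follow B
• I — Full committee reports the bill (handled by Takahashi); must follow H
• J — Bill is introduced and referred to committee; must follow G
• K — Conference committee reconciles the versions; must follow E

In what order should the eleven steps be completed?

A, D, F, C, G, J, E, K, B, H, I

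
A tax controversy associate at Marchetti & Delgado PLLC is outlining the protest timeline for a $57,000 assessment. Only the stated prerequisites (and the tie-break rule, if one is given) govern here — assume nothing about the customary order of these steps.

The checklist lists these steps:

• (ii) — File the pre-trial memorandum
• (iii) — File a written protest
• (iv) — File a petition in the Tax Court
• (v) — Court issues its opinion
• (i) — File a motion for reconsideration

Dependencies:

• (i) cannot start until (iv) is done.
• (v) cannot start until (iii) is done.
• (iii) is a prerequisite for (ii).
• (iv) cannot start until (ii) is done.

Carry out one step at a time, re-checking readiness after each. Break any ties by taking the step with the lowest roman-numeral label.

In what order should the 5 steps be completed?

(iii) is the only step with nothing outstanding, so it goes first.
(ii) and (v) are both available; (ii) has the earlier label → (ii).
(iv) now also ready, so the ready set is {(iv), (v)}; (iv) has the earlier label → (iv).
(i) and (v) are both available; (i) has the earlier label → (i).
(v) needed (iii), now all done → (v).

(iii), (ii), (iv), (i), (v)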